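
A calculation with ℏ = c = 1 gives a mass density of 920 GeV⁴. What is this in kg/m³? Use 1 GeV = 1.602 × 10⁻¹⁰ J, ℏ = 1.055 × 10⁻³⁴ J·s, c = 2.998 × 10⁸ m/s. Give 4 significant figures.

2.131 × 10²³ kg/m³

Mass density is [E]/(c²[L]³) = [E]⁴/(ℏ³c⁵).
1 GeV⁴ → 1/(ℏ³c⁵) × (1 GeV in J)⁴ = 2.316 × 10²⁰ kg/m³.
Result: 920 × 2.316 × 10²⁰ = 2.131 × 10²³ kg/m³.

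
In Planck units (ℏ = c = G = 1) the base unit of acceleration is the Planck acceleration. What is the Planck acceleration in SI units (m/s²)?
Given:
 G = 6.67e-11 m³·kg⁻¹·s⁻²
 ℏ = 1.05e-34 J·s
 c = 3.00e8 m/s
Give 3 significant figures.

a_P = √(c⁷/(ℏG))
  = √(3.12e103)
  = 5.59e51 m/s²

5.59e51 m/s²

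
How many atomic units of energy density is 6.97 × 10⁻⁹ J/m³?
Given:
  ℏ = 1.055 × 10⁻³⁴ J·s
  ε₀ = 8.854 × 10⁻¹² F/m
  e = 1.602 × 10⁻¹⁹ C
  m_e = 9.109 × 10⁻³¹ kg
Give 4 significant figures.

atomic unit of energy density: u_au = E_h/a₀³ = m_e⁴e¹⁰/((4πε₀)⁵ℏ⁸) = 2.929 × 10¹³ J/m³.
6.97 × 10⁻⁹ / 2.929 × 10¹³ = 2.380 × 10⁻²²

2.380 × 10⁻²²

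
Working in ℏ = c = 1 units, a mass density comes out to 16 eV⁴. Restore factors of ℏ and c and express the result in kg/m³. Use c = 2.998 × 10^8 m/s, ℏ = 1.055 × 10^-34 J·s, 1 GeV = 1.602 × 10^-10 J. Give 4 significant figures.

Mass density is [E]/(c²[L]³) = [E]⁴/(ℏ³c⁵).
1 GeV⁴ → 1/(ℏ³c⁵) × (1 GeV in J)⁴ = 2.316 × 10^20 kg/m³.
Convert the energy scale: 16 eV⁴ = 1.60 × 10^-35 GeV⁴.
Result: 1.60 × 10^-35 × 2.316 × 10^20 = 3.706 × 10^-15 kg/m³.

3.706 × 10^-15 kg/m³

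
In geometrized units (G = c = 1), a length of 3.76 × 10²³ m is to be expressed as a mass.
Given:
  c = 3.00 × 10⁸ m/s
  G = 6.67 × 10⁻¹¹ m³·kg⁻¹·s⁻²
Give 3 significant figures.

5.07 × 10⁵⁰ kg

Length → mass via c²/G.
3.76 × 10²³ m × (c²/G) = 5.07 × 10⁵⁰ kg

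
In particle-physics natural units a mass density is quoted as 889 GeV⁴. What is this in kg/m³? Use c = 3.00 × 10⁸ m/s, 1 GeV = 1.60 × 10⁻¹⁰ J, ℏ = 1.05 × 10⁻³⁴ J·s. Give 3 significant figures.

Mass density is [E]/(c²[L]³) = [E]⁴/(ℏ³c⁵).
1 GeV⁴ → 1/(ℏ³c⁵) × (1 GeV in J)⁴ = 2.33 × 10²⁰ kg/m³.
Result: 889 × 2.33 × 10²⁰ = 2.07 × 10²³ kg/m³.

2.07 × 10²³ kg/m³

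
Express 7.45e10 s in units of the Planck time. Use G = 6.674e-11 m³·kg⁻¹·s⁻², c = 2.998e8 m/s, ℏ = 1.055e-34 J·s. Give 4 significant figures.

1.382e54

Planck time: t_P = √(ℏG/c⁵) = 5.392e-44 s.
7.45e10 / 5.392e-44 = 1.382e54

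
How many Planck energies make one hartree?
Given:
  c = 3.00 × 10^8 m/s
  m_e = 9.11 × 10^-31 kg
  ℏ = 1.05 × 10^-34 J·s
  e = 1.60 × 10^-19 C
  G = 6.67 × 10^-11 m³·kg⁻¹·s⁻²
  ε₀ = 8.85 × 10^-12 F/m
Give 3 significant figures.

2.24 × 10^-27

hartree: E_h = m_e e⁴/(4πε₀ℏ)² = 4.38 × 10^-18 J
Planck energy: E_P = √(ℏc⁵/G) = 1.96 × 10^9 J
ratio = 4.38 × 10^-18 / 1.96 × 10^9 = 2.24 × 10^-27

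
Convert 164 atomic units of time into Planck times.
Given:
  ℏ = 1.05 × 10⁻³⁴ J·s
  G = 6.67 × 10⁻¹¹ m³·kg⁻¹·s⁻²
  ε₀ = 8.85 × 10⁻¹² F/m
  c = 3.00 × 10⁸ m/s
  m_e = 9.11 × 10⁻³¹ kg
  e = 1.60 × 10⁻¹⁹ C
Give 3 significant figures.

atomic unit of time: τ_au = (4πε₀)²ℏ³/(m_e e⁴) = 2.40 × 10⁻¹⁷ s
Planck time: t_P = √(ℏG/c⁵) = 5.37 × 10⁻⁴⁴ s
164 × 2.40 × 10⁻¹⁷ / 5.37 × 10⁻⁴⁴ = 7.33 × 10²⁸

7.33 × 10²⁸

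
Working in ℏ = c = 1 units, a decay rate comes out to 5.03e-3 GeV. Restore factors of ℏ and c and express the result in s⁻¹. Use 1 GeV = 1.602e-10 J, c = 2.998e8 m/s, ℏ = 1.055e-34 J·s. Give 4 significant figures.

A rate is [E]/ℏ; divide by ℏ.
1 GeV → 1/ℏ × (1 GeV in J) = 1.518e24 s⁻¹.
Result: 5.03e-3 × 1.518e24 = 7.638e21 s⁻¹.

7.638e21 s⁻¹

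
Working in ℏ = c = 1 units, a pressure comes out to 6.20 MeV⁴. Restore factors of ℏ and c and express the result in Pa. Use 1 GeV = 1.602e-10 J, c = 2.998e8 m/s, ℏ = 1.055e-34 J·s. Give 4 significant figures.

Pressure is [E]/[L]³ = [E]⁴/(ℏc)³.
1 GeV⁴ → 1/(ℏc)³ × (1 GeV in J)⁴ = 2.082e37 Pa.
Convert the energy scale: 6.20 MeV⁴ = 6.20e-12 GeV⁴.
Result: 6.20e-12 × 2.082e37 = 1.291e26 Pa.

1.291e26 Pa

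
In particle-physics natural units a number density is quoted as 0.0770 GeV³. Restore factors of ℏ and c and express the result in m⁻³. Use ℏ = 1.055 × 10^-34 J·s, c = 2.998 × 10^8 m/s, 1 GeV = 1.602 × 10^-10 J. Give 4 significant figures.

Number density is [L]⁻³ = [E]³/(ℏc)³.
1 GeV³ → 1/(ℏc)³ × (1 GeV in J)³ = 1.299 × 10^47 m⁻³.
Result: 0.0770 × 1.299 × 10^47 = 1.001 × 10^46 m⁻³.

1.001 × 10^46 m⁻³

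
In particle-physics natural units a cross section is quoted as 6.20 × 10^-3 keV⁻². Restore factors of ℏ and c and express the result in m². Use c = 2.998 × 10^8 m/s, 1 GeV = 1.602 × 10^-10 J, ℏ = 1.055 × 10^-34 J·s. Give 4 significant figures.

2.417 × 10^-22 m²

Area is [L]² = [E]⁻²·(ℏc)²; restore (ℏc)².
1 GeV⁻² → (ℏc)² × (1 GeV in J)⁻² = 3.898 × 10^-32 m².
Convert the energy scale: 6.20 × 10^-3 keV⁻² = 6.20 × 10^9 GeV⁻².
Result: 6.20 × 10^9 × 3.898 × 10^-32 = 2.417 × 10^-22 m².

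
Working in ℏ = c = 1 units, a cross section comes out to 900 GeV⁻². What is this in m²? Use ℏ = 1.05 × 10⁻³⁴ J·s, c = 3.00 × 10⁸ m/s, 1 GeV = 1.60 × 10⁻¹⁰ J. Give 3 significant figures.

3.49 × 10⁻²⁹ m²

Area is [L]² = [E]⁻²·(ℏc)²; restore (ℏc)².
1 GeV⁻² → (ℏc)² × (1 GeV in J)⁻² = 3.88 × 10⁻³² m².
Result: 900 × 3.88 × 10⁻³² = 3.49 × 10⁻²⁹ m².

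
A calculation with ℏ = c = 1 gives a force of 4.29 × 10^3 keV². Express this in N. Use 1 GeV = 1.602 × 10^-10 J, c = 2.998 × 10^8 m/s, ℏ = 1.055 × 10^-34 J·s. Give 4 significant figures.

3.481 × 10^-3 N

Force is [E]/[L] = [E]²/(ℏc); restore (ℏc)⁻¹.
1 GeV² → 1/(ℏc) × (1 GeV in J)² = 8.114 × 10^5 N.
Convert the energy scale: 4.29 × 10^3 keV² = 4.29 × 10^-9 GeV².
Result: 4.29 × 10^-9 × 8.114 × 10^5 = 3.481 × 10^-3 N.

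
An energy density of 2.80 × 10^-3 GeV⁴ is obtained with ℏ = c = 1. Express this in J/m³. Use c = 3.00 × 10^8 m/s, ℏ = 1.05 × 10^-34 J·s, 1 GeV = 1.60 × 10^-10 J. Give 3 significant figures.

5.87 × 10^34 J/m³

[E]/[L]³ = [E]⁴/(ℏc)³; restore (ℏc)⁻³.
1 GeV⁴ → 1/(ℏc)³ × (1 GeV in J)⁴ = 2.10 × 10^37 J/m³.
Result: 2.80 × 10^-3 × 2.10 × 10^37 = 5.87 × 10^34 J/m³.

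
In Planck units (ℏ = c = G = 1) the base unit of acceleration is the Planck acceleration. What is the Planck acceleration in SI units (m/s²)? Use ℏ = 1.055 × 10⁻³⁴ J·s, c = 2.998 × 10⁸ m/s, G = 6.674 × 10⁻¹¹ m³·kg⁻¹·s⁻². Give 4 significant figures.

a_P = √(c⁷/(ℏG))
  = √(3.092 × 10¹⁰³)
  = 5.560 × 10⁵¹ m/s²

5.560 × 10⁵¹ m/s²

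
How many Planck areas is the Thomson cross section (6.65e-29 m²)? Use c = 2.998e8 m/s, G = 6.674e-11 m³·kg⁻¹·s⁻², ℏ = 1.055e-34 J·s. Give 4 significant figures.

2.545e41

Planck area: A_P = ℏG/c³ = 2.613e-70 m².
6.65e-29 / 2.613e-70 = 2.545e41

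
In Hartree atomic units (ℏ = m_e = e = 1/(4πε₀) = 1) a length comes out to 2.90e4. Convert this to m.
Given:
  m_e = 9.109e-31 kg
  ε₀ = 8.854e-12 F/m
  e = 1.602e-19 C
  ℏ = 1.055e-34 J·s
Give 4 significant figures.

1.536e-6 m

One Bohr radius: a₀ = 4πε₀ℏ²/(m_e e²) = 5.297e-11 m.
2.90e4 × 5.297e-11 m = 1.536e-6 m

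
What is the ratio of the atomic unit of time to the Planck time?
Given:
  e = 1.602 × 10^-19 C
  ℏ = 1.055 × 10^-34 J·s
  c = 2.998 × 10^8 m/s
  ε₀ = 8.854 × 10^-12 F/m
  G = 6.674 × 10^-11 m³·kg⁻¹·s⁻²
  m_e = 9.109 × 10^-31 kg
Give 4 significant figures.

4.494 × 10^26

atomic unit of time: τ_au = (4πε₀)²ℏ³/(m_e e⁴) = 2.423 × 10^-17 s
Planck time: t_P = √(ℏG/c⁵) = 5.392 × 10^-44 s
ratio = 2.423 × 10^-17 / 5.392 × 10^-44 = 4.494 × 10^26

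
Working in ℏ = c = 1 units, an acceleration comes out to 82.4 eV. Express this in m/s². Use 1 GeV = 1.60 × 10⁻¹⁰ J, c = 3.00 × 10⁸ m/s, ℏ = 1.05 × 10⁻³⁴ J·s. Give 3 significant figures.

Acceleration is [L]/[T]² = c·[E]/ℏ.
1 GeV → c/ℏ × (1 GeV in J) = 4.57 × 10³² m/s².
Convert the energy scale: 82.4 eV = 8.24 × 10⁻⁸ GeV.
Result: 8.24 × 10⁻⁸ × 4.57 × 10³² = 3.77 × 10²⁵ m/s².

3.77 × 10²⁵ m/s²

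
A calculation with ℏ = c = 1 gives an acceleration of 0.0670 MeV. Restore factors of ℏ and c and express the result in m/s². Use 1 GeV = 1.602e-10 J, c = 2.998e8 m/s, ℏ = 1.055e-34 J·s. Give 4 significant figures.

Acceleration is [L]/[T]² = c·[E]/ℏ.
1 GeV → c/ℏ × (1 GeV in J) = 4.552e32 m/s².
Convert the energy scale: 0.0670 MeV = 6.70e-5 GeV.
Result: 6.70e-5 × 4.552e32 = 3.050e28 m/s².

3.050e28 m/s²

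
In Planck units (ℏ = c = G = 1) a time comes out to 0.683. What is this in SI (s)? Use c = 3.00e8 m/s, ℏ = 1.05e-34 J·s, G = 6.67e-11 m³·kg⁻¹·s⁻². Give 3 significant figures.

3.67e-44 s

One Planck time: t_P = √(ℏG/c⁵) = 5.37e-44 s.
0.683 × 5.37e-44 s = 3.67e-44 s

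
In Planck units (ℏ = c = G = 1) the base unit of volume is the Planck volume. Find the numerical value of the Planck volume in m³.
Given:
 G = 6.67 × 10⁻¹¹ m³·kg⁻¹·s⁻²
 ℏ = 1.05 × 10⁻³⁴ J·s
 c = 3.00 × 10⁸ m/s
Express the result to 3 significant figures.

V_P = (ℏG/c³)^(3/2)
  = √(1.75 × 10⁻²⁰⁹)
  = 4.18 × 10⁻¹⁰⁵ m³

4.18 × 10⁻¹⁰⁵ m³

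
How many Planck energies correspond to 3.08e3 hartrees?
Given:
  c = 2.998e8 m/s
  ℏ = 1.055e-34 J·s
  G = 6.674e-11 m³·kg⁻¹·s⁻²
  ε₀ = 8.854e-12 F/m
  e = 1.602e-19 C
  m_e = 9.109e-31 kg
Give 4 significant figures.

6.854e-24

hartree: E_h = m_e e⁴/(4πε₀ℏ)² = 4.354e-18 J
Planck energy: E_P = √(ℏc⁵/G) = 1.957e9 J
3.08e3 × 4.354e-18 / 1.957e9 = 6.854e-24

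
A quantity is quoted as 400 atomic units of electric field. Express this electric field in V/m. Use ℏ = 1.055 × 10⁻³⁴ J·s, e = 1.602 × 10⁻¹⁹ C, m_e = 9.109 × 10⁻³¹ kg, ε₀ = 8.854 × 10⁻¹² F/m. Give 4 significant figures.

2.052 × 10¹⁴ V/m

One atomic unit of electric field: E_au = E_h/(e a₀) = m_e²e⁵/((4πε₀)³ℏ⁴) = 5.131 × 10¹¹ V/m.
400 × 5.131 × 10¹¹ V/m = 2.052 × 10¹⁴ V/m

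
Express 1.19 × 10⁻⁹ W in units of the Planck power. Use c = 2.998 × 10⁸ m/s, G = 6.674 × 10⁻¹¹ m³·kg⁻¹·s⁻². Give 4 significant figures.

Planck power: P_P = c⁵/G = 3.629 × 10⁵² W.
1.19 × 10⁻⁹ / 3.629 × 10⁵² = 3.279 × 10⁻⁶²

3.279 × 10⁻⁶²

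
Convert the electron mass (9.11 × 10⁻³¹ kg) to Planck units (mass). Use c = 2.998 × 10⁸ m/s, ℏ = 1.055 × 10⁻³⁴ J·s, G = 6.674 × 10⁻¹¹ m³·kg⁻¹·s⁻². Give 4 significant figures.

4.185 × 10⁻²³

Planck mass: m_P = √(ℏc/G) = 2.177 × 10⁻⁸ kg.
9.11 × 10⁻³¹ / 2.177 × 10⁻⁸ = 4.185 × 10⁻²³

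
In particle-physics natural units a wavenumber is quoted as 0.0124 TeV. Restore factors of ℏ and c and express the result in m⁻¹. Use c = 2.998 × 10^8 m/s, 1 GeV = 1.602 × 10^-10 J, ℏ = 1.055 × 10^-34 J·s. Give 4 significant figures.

Inverse length is [E]/(ℏc).
1 GeV → 1/(ℏc) × (1 GeV in J) = 5.065 × 10^15 m⁻¹.
Convert the energy scale: 0.0124 TeV = 12.4 GeV.
Result: 12.4 × 5.065 × 10^15 = 6.281 × 10^16 m⁻¹.

6.281 × 10^16 m⁻¹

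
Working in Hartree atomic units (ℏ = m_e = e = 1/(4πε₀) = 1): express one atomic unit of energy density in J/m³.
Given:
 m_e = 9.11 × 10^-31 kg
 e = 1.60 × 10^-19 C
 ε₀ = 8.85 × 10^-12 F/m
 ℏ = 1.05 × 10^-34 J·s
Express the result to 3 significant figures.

Dimensional analysis gives u_au = E_h/a₀³ = m_e⁴e¹⁰/((4πε₀)⁵ℏ⁸).
E_h = 4.38 × 10^-18 J
a₀ = 5.26 × 10^-11 m
E_h/a₀³ = 3.01 × 10^13 J/m³

3.01 × 10^13 J/m³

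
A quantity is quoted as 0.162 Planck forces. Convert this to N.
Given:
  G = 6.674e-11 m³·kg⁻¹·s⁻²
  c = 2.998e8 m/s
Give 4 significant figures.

1.961e43 N

One Planck force: F_P = c⁴/G = 1.210e44 N.
0.162 × 1.210e44 N = 1.961e43 N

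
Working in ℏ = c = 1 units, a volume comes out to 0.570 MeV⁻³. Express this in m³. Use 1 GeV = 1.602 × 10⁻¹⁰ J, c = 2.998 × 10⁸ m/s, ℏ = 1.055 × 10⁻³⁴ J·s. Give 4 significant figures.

Volume is [L]³ = [E]⁻³·(ℏc)³.
1 GeV⁻³ → (ℏc)³ × (1 GeV in J)⁻³ = 7.696 × 10⁻⁴⁸ m³.
Convert the energy scale: 0.570 MeV⁻³ = 5.70 × 10⁸ GeV⁻³.
Result: 5.70 × 10⁸ × 7.696 × 10⁻⁴⁸ = 4.387 × 10⁻³⁹ m³.

4.387 × 10⁻³⁹ m³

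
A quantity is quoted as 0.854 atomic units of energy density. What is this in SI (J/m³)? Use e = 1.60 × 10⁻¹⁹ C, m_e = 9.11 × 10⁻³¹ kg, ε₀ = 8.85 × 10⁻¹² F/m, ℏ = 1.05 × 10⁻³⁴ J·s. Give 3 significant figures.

2.57 × 10¹³ J/m³

One atomic unit of energy density: u_au = E_h/a₀³ = m_e⁴e¹⁰/((4πε₀)⁵ℏ⁸) = 3.01 × 10¹³ J/m³.
0.854 × 3.01 × 10¹³ J/m³ = 2.57 × 10¹³ J/m³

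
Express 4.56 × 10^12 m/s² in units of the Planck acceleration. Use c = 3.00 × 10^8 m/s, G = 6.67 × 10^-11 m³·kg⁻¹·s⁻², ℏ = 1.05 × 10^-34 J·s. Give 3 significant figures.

Planck acceleration: a_P = √(c⁷/(ℏG)) = 5.59 × 10^51 m/s².
4.56 × 10^12 / 5.59 × 10^51 = 8.16 × 10^-40

8.16 × 10^-40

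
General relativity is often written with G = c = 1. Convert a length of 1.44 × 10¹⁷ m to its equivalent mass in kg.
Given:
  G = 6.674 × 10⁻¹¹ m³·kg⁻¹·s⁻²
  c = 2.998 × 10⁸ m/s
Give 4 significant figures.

1.939 × 10⁴⁴ kg

Length → mass via c²/G.
1.44 × 10¹⁷ m × (c²/G) = 1.939 × 10⁴⁴ kg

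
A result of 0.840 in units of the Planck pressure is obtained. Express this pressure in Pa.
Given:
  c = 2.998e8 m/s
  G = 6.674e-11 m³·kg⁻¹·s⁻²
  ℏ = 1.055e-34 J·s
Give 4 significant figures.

One Planck pressure: p_P = c⁷/(ℏG²) = 4.632e113 Pa.
0.840 × 4.632e113 Pa = 3.891e113 Pa

3.891e113 Pa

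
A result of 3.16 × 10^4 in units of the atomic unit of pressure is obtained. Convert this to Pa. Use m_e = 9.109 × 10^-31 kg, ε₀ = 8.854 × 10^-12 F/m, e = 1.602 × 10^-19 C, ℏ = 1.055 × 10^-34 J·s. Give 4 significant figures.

One atomic unit of pressure: P_au = E_h/a₀³ = m_e⁴e¹⁰/((4πε₀)⁵ℏ⁸) = 2.929 × 10^13 Pa.
3.16 × 10^4 × 2.929 × 10^13 Pa = 9.256 × 10^17 Pa

9.256 × 10^17 Pa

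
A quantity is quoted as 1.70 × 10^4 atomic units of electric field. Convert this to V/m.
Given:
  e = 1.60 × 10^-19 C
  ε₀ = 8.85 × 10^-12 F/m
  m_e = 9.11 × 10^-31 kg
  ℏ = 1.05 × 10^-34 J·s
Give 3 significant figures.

8.85 × 10^15 V/m

One atomic unit of electric field: E_au = E_h/(e a₀) = m_e²e⁵/((4πε₀)³ℏ⁴) = 5.20 × 10^11 V/m.
1.70 × 10^4 × 5.20 × 10^11 V/m = 8.85 × 10^15 V/m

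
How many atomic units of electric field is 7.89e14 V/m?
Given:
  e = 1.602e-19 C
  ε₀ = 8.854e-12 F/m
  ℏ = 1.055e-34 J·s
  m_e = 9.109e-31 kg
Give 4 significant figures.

atomic unit of electric field: E_au = E_h/(e a₀) = m_e²e⁵/((4πε₀)³ℏ⁴) = 5.131e11 V/m.
7.89e14 / 5.131e11 = 1.538e3

1.538e3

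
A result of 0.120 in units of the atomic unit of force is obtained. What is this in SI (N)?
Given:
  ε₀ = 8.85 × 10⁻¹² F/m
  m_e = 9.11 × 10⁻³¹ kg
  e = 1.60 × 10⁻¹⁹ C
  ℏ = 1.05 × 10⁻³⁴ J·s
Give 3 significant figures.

9.99 × 10⁻⁹ N

One atomic unit of force: F_au = E_h/a₀ = m_e²e⁶/((4πε₀)³ℏ⁴) = 8.33 × 10⁻⁸ N.
0.120 × 8.33 × 10⁻⁸ N = 9.99 × 10⁻⁹ N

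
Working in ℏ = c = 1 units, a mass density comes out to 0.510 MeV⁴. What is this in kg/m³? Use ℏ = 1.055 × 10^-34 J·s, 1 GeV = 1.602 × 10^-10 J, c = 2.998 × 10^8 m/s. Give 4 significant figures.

Mass density is [E]/(c²[L]³) = [E]⁴/(ℏ³c⁵).
1 GeV⁴ → 1/(ℏ³c⁵) × (1 GeV in J)⁴ = 2.316 × 10^20 kg/m³.
Convert the energy scale: 0.510 MeV⁴ = 5.10 × 10^-13 GeV⁴.
Result: 5.10 × 10^-13 × 2.316 × 10^20 = 1.181 × 10^8 kg/m³.

1.181 × 10^8 kg/m³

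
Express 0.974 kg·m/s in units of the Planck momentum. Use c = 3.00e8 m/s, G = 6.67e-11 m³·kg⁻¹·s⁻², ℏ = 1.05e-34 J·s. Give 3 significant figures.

0.149

Planck momentum: p_P = √(ℏc³/G) = 6.52 kg·m/s.
0.974 / 6.52 = 0.149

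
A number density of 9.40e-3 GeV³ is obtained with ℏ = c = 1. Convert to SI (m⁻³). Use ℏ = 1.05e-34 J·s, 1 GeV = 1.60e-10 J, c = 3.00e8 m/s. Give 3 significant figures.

1.23e45 m⁻³

Number density is [L]⁻³ = [E]³/(ℏc)³.
1 GeV³ → 1/(ℏc)³ × (1 GeV in J)³ = 1.31e47 m⁻³.
Result: 9.40e-3 × 1.31e47 = 1.23e45 m⁻³.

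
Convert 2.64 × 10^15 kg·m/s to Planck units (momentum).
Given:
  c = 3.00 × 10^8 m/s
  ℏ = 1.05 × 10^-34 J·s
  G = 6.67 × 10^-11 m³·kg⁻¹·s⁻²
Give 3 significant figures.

Planck momentum: p_P = √(ℏc³/G) = 6.52 kg·m/s.
2.64 × 10^15 / 6.52 = 4.05 × 10^14

4.05 × 10^14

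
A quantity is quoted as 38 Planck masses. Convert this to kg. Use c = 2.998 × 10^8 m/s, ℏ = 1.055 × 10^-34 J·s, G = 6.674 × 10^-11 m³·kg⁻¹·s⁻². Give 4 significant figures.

8.272 × 10^-7 kg

One Planck mass: m_P = √(ℏc/G) = 2.177 × 10^-8 kg.
38 × 2.177 × 10^-8 kg = 8.272 × 10^-7 kg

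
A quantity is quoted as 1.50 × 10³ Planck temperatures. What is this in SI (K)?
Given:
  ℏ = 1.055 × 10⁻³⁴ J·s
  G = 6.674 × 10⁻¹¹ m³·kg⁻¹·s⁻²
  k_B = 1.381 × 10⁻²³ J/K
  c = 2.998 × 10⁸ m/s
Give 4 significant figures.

One Planck temperature: T_P = √(ℏc⁵/G) / k_B = 1.417 × 10³² K.
1.50 × 10³ × 1.417 × 10³² K = 2.125 × 10³⁵ K

2.125 × 10³⁵ K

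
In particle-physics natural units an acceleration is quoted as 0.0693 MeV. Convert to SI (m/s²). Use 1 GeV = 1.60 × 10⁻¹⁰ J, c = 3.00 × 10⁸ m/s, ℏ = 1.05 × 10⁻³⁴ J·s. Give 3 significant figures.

Acceleration is [L]/[T]² = c·[E]/ℏ.
1 GeV → c/ℏ × (1 GeV in J) = 4.57 × 10³² m/s².
Convert the energy scale: 0.0693 MeV = 6.93 × 10⁻⁵ GeV.
Result: 6.93 × 10⁻⁵ × 4.57 × 10³² = 3.17 × 10²⁸ m/s².

3.17 × 10²⁸ m/s²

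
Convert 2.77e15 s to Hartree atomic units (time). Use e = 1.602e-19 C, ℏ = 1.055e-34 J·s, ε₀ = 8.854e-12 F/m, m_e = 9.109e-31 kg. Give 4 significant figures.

atomic unit of time: τ_au = (4πε₀)²ℏ³/(m_e e⁴) = 2.423e-17 s.
2.77e15 / 2.423e-17 = 1.143e32

1.143e32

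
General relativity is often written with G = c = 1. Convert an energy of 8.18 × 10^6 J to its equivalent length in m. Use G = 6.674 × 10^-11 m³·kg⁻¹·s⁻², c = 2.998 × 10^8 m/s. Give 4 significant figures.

Energy → length via G/c⁴.
8.18 × 10^6 J × (G/c⁴) = 6.758 × 10^-38 m

6.758 × 10^-38 m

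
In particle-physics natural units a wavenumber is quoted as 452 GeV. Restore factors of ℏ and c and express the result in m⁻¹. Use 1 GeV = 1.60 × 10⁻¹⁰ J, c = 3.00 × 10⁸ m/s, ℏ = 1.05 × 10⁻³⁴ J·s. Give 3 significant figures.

2.30 × 10¹⁸ m⁻¹

Inverse length is [E]/(ℏc).
1 GeV → 1/(ℏc) × (1 GeV in J) = 5.08 × 10¹⁵ m⁻¹.
Result: 452 × 5.08 × 10¹⁵ = 2.30 × 10¹⁸ m⁻¹.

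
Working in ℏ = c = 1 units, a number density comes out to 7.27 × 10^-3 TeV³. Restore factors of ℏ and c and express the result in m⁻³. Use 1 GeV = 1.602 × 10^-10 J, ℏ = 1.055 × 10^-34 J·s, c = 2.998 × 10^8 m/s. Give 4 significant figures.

9.446 × 10^53 m⁻³

Number density is [L]⁻³ = [E]³/(ℏc)³.
1 GeV³ → 1/(ℏc)³ × (1 GeV in J)³ = 1.299 × 10^47 m⁻³.
Convert the energy scale: 7.27 × 10^-3 TeV³ = 7.27 × 10^6 GeV³.
Result: 7.27 × 10^6 × 1.299 × 10^47 = 9.446 × 10^53 m⁻³.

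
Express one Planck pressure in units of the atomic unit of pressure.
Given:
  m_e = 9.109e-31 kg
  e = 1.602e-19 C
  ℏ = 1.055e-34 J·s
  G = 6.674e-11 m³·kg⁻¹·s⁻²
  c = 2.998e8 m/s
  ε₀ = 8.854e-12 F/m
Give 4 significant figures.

1.581e100

Planck pressure: p_P = c⁷/(ℏG²) = 4.632e113 Pa
atomic unit of pressure: P_au = E_h/a₀³ = m_e⁴e¹⁰/((4πε₀)⁵ℏ⁸) = 2.929e13 Pa
ratio = 4.632e113 / 2.929e13 = 1.581e100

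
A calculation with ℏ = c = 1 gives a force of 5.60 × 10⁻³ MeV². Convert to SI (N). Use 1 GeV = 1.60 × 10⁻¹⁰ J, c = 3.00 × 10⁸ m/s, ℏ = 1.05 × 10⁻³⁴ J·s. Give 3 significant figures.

4.55 × 10⁻³ N

Force is [E]/[L] = [E]²/(ℏc); restore (ℏc)⁻¹.
1 GeV² → 1/(ℏc) × (1 GeV in J)² = 8.13 × 10⁵ N.
Convert the energy scale: 5.60 × 10⁻³ MeV² = 5.60 × 10⁻⁹ GeV².
Result: 5.60 × 10⁻⁹ × 8.13 × 10⁵ = 4.55 × 10⁻³ N.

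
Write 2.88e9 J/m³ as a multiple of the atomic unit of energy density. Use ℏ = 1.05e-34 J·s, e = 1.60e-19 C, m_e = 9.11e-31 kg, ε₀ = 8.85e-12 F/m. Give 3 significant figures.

atomic unit of energy density: u_au = E_h/a₀³ = m_e⁴e¹⁰/((4πε₀)⁵ℏ⁸) = 3.01e13 J/m³.
2.88e9 / 3.01e13 = 9.56e-5

9.56e-5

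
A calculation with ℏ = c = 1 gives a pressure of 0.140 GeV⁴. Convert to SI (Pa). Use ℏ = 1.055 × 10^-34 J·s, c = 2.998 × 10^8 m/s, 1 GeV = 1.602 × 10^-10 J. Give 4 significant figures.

Pressure is [E]/[L]³ = [E]⁴/(ℏc)³.
1 GeV⁴ → 1/(ℏc)³ × (1 GeV in J)⁴ = 2.082 × 10^37 Pa.
Result: 0.140 × 2.082 × 10^37 = 2.914 × 10^36 Pa.

2.914 × 10^36 Pa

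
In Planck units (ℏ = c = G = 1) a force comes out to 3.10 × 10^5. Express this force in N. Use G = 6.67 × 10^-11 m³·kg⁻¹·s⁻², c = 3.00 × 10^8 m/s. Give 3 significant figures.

3.76 × 10^49 N

One Planck force: F_P = c⁴/G = 1.21 × 10^44 N.
3.10 × 10^5 × 1.21 × 10^44 N = 3.76 × 10^49 N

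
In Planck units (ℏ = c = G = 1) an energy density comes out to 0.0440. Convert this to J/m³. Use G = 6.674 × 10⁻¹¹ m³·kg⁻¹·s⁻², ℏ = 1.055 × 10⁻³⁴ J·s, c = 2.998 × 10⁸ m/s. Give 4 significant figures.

2.038 × 10¹¹² J/m³

One Planck energy density: u_P = c⁷/(ℏG²) = 4.632 × 10¹¹³ J/m³.
0.0440 × 4.632 × 10¹¹³ J/m³ = 2.038 × 10¹¹² J/m³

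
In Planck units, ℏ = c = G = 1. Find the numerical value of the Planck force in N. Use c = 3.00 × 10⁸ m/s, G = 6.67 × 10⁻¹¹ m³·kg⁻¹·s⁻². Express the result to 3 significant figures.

From ℏ = c = G = 1 the force scale is F_P = c⁴/G.
  = 8.10 × 10³³ / 6.67 × 10⁻¹¹
  = 1.21 × 10⁴⁴ N

1.21 × 10⁴⁴ N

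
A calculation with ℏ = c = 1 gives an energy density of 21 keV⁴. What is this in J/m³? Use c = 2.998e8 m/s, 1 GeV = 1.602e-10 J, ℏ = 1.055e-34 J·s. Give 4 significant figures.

[E]/[L]³ = [E]⁴/(ℏc)³; restore (ℏc)⁻³.
1 GeV⁴ → 1/(ℏc)³ × (1 GeV in J)⁴ = 2.082e37 J/m³.
Convert the energy scale: 21 keV⁴ = 2.10e-23 GeV⁴.
Result: 2.10e-23 × 2.082e37 = 4.371e14 J/m³.

4.371e14 J/m³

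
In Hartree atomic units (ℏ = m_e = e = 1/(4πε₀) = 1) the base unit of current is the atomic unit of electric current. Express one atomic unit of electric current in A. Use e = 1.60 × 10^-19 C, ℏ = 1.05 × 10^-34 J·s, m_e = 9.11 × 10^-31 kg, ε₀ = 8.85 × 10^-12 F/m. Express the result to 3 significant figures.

6.67 × 10^-3 A

I_au = e E_h/ℏ = m_e e⁵/((4πε₀)²ℏ³)
E_h = 4.38 × 10^-18 J
e·E_h/ℏ = 6.67 × 10^-3 A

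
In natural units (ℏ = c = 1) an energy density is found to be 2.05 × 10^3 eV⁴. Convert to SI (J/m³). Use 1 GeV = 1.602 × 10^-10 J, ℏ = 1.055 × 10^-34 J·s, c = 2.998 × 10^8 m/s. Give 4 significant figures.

[E]/[L]³ = [E]⁴/(ℏc)³; restore (ℏc)⁻³.
1 GeV⁴ → 1/(ℏc)³ × (1 GeV in J)⁴ = 2.082 × 10^37 J/m³.
Convert the energy scale: 2.05 × 10^3 eV⁴ = 2.05 × 10^-33 GeV⁴.
Result: 2.05 × 10^-33 × 2.082 × 10^37 = 4.267 × 10^4 J/m³.

4.267 × 10^4 J/m³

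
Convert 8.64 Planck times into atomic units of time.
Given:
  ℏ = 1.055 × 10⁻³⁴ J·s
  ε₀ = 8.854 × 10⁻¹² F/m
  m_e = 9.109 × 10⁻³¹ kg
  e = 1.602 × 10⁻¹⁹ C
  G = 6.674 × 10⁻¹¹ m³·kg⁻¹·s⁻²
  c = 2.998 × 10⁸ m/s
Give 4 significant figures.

Planck time: t_P = √(ℏG/c⁵) = 5.392 × 10⁻⁴⁴ s
atomic unit of time: τ_au = (4πε₀)²ℏ³/(m_e e⁴) = 2.423 × 10⁻¹⁷ s
8.64 × 5.392 × 10⁻⁴⁴ / 2.423 × 10⁻¹⁷ = 1.923 × 10⁻²⁶

1.923 × 10⁻²⁶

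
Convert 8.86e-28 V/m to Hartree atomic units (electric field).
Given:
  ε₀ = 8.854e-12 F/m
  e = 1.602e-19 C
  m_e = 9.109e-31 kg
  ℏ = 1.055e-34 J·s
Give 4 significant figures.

1.727e-39

atomic unit of electric field: E_au = E_h/(e a₀) = m_e²e⁵/((4πε₀)³ℏ⁴) = 5.131e11 V/m.
8.86e-28 / 5.131e11 = 1.727e-39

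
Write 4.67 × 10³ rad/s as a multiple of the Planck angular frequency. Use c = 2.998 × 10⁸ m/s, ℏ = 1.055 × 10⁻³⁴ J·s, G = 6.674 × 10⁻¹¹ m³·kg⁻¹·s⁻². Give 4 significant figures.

Planck angular frequency: ω_P = √(c⁵/(ℏG)) = 1.855 × 10⁴³ rad/s.
4.67 × 10³ / 1.855 × 10⁴³ = 2.518 × 10⁻⁴⁰

2.518 × 10⁻⁴⁰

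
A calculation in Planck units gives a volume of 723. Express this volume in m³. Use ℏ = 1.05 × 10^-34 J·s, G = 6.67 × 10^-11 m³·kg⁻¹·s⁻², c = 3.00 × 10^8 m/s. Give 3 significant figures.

3.02 × 10^-102 m³

One Planck volume: V_P = (ℏG/c³)^(3/2) = 4.18 × 10^-105 m³.
723 × 4.18 × 10^-105 m³ = 3.02 × 10^-102 m³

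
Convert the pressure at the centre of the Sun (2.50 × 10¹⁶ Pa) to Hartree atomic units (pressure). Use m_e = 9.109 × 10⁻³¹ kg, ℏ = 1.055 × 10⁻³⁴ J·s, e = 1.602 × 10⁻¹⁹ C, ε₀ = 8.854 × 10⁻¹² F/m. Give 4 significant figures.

853.5

atomic unit of pressure: P_au = E_h/a₀³ = m_e⁴e¹⁰/((4πε₀)⁵ℏ⁸) = 2.929 × 10¹³ Pa.
2.50 × 10¹⁶ / 2.929 × 10¹³ = 853.5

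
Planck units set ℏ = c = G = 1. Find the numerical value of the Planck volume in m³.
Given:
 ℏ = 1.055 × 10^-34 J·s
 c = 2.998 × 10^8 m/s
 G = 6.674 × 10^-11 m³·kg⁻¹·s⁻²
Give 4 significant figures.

From ℏ = c = G = 1 the volume scale is V_P = (ℏG/c³)^(3/2).
  = √(1.784 × 10^-209)
  = 4.224 × 10^-105 m³

4.224 × 10^-105 m³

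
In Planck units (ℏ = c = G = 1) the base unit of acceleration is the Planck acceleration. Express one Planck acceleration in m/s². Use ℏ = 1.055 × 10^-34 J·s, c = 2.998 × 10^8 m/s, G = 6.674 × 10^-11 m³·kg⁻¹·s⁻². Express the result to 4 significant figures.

5.560 × 10^51 m/s²

a_P = √(c⁷/(ℏG))
  = √(3.092 × 10^103)
  = 5.560 × 10^51 m/s²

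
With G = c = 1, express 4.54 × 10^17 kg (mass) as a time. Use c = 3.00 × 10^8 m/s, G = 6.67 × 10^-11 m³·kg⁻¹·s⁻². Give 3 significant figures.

1.12 × 10^-18 s

Mass → time via G/c³.
4.54 × 10^17 kg × (G/c³) = 1.12 × 10^-18 s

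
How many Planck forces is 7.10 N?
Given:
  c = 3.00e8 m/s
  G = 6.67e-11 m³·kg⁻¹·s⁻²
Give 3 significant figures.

Planck force: F_P = c⁴/G = 1.21e44 N.
7.10 / 1.21e44 = 5.85e-44

5.85e-44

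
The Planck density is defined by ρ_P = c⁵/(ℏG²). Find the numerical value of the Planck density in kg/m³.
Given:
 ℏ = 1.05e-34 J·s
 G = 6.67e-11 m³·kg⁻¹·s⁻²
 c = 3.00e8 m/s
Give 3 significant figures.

5.20e96 kg/m³

ρ_P = c⁵/(ℏG²)
  = 2.43e42 / 4.67e-55
  = 5.20e96 kg/m³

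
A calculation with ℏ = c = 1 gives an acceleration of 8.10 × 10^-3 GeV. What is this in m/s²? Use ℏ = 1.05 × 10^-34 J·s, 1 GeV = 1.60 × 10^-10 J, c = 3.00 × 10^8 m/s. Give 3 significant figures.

Acceleration is [L]/[T]² = c·[E]/ℏ.
1 GeV → c/ℏ × (1 GeV in J) = 4.57 × 10^32 m/s².
Result: 8.10 × 10^-3 × 4.57 × 10^32 = 3.70 × 10^30 m/s².

3.70 × 10^30 m/s²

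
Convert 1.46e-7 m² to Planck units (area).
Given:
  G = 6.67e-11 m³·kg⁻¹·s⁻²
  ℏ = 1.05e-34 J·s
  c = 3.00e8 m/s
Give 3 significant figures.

Planck area: A_P = ℏG/c³ = 2.59e-70 m².
1.46e-7 / 2.59e-70 = 5.63e62

5.63e62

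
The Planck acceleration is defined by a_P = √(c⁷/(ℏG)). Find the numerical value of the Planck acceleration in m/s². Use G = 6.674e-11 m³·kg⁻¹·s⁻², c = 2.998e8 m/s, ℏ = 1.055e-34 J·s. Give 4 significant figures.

a_P = √(c⁷/(ℏG))
  = √(3.092e103)
  = 5.560e51 m/s²

5.560e51 m/s²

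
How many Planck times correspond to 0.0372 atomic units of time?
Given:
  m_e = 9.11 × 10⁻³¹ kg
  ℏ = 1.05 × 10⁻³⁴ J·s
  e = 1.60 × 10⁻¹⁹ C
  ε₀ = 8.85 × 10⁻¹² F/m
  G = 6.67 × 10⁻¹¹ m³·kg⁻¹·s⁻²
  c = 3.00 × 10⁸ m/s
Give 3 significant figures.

atomic unit of time: τ_au = (4πε₀)²ℏ³/(m_e e⁴) = 2.40 × 10⁻¹⁷ s
Planck time: t_P = √(ℏG/c⁵) = 5.37 × 10⁻⁴⁴ s
0.0372 × 2.40 × 10⁻¹⁷ / 5.37 × 10⁻⁴⁴ = 1.66 × 10²⁵

1.66 × 10²⁵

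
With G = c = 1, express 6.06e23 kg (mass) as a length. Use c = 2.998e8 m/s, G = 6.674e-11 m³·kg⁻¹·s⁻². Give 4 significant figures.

4.500e-4 m

In G = c = 1 units mass has dimensions of length; the conversion factor is G/c².
6.06e23 kg × (G/c²) = 4.500e-4 m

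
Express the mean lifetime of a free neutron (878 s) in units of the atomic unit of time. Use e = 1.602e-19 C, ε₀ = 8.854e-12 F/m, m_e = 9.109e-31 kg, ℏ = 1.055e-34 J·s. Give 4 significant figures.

atomic unit of time: τ_au = (4πε₀)²ℏ³/(m_e e⁴) = 2.423e-17 s.
878 / 2.423e-17 = 3.624e19

3.624e19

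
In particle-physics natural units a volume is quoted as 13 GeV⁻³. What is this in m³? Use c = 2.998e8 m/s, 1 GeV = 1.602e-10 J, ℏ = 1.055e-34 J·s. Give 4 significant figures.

1.000e-46 m³

Volume is [L]³ = [E]⁻³·(ℏc)³.
1 GeV⁻³ → (ℏc)³ × (1 GeV in J)⁻³ = 7.696e-48 m³.
Result: 13 × 7.696e-48 = 1.000e-46 m³.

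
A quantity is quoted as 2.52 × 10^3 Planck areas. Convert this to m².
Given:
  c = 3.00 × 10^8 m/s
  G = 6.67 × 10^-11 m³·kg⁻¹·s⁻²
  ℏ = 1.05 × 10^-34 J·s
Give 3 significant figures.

6.54 × 10^-67 m²

One Planck area: A_P = ℏG/c³ = 2.59 × 10^-70 m².
2.52 × 10^3 × 2.59 × 10^-70 m² = 6.54 × 10^-67 m²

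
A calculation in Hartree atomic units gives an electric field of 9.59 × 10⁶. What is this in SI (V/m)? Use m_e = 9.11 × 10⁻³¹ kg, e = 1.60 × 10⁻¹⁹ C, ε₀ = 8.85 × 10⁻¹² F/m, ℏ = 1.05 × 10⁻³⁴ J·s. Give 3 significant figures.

One atomic unit of electric field: E_au = E_h/(e a₀) = m_e²e⁵/((4πε₀)³ℏ⁴) = 5.20 × 10¹¹ V/m.
9.59 × 10⁶ × 5.20 × 10¹¹ V/m = 4.99 × 10¹⁸ V/m

4.99 × 10¹⁸ V/m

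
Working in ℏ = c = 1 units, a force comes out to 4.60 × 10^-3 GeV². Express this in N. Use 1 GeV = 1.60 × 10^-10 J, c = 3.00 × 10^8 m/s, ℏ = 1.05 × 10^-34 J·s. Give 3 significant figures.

Force is [E]/[L] = [E]²/(ℏc); restore (ℏc)⁻¹.
1 GeV² → 1/(ℏc) × (1 GeV in J)² = 8.13 × 10^5 N.
Result: 4.60 × 10^-3 × 8.13 × 10^5 = 3.74 × 10^3 N.

3.74 × 10^3 N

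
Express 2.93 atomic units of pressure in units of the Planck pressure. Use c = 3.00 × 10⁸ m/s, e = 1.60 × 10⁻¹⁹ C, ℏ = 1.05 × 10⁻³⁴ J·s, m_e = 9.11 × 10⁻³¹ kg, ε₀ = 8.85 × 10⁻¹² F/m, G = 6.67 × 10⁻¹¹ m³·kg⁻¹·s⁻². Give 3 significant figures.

atomic unit of pressure: P_au = E_h/a₀³ = m_e⁴e¹⁰/((4πε₀)⁵ℏ⁸) = 3.01 × 10¹³ Pa
Planck pressure: p_P = c⁷/(ℏG²) = 4.68 × 10¹¹³ Pa
2.93 × 3.01 × 10¹³ / 4.68 × 10¹¹³ = 1.89 × 10⁻¹⁰⁰

1.89 × 10⁻¹⁰⁰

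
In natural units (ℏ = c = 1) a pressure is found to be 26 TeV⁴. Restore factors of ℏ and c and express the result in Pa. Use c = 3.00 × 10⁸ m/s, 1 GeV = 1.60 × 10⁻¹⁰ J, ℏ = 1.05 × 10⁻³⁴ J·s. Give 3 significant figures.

Pressure is [E]/[L]³ = [E]⁴/(ℏc)³.
1 GeV⁴ → 1/(ℏc)³ × (1 GeV in J)⁴ = 2.10 × 10³⁷ Pa.
Convert the energy scale: 26 TeV⁴ = 2.60 × 10¹³ GeV⁴.
Result: 2.60 × 10¹³ × 2.10 × 10³⁷ = 5.45 × 10⁵⁰ Pa.

5.45 × 10⁵⁰ Pa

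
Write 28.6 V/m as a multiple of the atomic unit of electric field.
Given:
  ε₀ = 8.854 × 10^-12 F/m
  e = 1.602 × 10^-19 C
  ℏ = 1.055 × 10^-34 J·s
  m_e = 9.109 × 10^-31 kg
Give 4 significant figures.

atomic unit of electric field: E_au = E_h/(e a₀) = m_e²e⁵/((4πε₀)³ℏ⁴) = 5.131 × 10^11 V/m.
28.6 / 5.131 × 10^11 = 5.574 × 10^-11

5.574 × 10^-11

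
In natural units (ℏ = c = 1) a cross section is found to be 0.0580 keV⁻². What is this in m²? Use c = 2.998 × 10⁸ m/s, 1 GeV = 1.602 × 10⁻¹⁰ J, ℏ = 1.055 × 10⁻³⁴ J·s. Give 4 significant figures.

Area is [L]² = [E]⁻²·(ℏc)²; restore (ℏc)².
1 GeV⁻² → (ℏc)² × (1 GeV in J)⁻² = 3.898 × 10⁻³² m².
Convert the energy scale: 0.0580 keV⁻² = 5.80 × 10¹⁰ GeV⁻².
Result: 5.80 × 10¹⁰ × 3.898 × 10⁻³² = 2.261 × 10⁻²¹ m².

2.261 × 10⁻²¹ m²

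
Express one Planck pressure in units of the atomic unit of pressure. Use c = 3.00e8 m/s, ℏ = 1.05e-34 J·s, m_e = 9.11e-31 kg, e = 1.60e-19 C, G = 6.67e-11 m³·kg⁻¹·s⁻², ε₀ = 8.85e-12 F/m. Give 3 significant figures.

1.55e100

Planck pressure: p_P = c⁷/(ℏG²) = 4.68e113 Pa
atomic unit of pressure: P_au = E_h/a₀³ = m_e⁴e¹⁰/((4πε₀)⁵ℏ⁸) = 3.01e13 Pa
ratio = 4.68e113 / 3.01e13 = 1.55e100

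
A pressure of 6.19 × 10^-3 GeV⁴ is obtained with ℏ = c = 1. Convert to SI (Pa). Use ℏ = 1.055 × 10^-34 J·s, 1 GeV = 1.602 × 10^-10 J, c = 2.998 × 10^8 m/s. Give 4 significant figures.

1.289 × 10^35 Pa

Pressure is [E]/[L]³ = [E]⁴/(ℏc)³.
1 GeV⁴ → 1/(ℏc)³ × (1 GeV in J)⁴ = 2.082 × 10^37 Pa.
Result: 6.19 × 10^-3 × 2.082 × 10^37 = 1.289 × 10^35 Pa.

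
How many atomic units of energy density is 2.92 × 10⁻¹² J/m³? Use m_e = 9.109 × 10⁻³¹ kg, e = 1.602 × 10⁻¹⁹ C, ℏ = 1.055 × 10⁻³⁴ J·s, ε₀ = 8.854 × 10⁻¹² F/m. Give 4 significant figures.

9.969 × 10⁻²⁶

atomic unit of energy density: u_au = E_h/a₀³ = m_e⁴e¹⁰/((4πε₀)⁵ℏ⁸) = 2.929 × 10¹³ J/m³.
2.92 × 10⁻¹² / 2.929 × 10¹³ = 9.969 × 10⁻²⁶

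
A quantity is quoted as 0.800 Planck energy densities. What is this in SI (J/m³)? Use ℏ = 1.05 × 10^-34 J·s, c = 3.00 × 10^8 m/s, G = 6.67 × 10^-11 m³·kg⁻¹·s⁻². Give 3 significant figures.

One Planck energy density: u_P = c⁷/(ℏG²) = 4.68 × 10^113 J/m³.
0.800 × 4.68 × 10^113 J/m³ = 3.75 × 10^113 J/m³

3.75 × 10^113 J/m³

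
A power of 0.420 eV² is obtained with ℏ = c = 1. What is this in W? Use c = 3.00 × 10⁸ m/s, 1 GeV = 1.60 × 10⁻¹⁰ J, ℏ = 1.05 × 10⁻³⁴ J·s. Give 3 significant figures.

Power is [E]/[T] = [E]²/ℏ.
1 GeV² → 1/ℏ × (1 GeV in J)² = 2.44 × 10¹⁴ W.
Convert the energy scale: 0.420 eV² = 4.20 × 10⁻¹⁹ GeV².
Result: 4.20 × 10⁻¹⁹ × 2.44 × 10¹⁴ = 1.02 × 10⁻⁴ W.

1.02 × 10⁻⁴ W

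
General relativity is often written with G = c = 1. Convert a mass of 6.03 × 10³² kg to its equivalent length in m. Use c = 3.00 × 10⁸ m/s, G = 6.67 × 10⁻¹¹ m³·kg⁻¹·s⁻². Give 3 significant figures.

In G = c = 1 units mass has dimensions of length; the conversion factor is G/c².
6.03 × 10³² kg × (G/c²) = 4.47 × 10⁵ m

4.47 × 10⁵ m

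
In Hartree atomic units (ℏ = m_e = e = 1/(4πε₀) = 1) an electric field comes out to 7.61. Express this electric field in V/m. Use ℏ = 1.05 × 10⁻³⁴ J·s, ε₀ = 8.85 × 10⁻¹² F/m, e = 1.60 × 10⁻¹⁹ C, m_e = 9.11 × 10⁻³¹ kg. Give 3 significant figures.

3.96 × 10¹² V/m

One atomic unit of electric field: E_au = E_h/(e a₀) = m_e²e⁵/((4πε₀)³ℏ⁴) = 5.20 × 10¹¹ V/m.
7.61 × 5.20 × 10¹¹ V/m = 3.96 × 10¹² V/m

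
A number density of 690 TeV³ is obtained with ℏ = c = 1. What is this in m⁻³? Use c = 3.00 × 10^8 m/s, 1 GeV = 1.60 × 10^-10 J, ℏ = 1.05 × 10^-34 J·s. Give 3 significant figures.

9.04 × 10^58 m⁻³

Number density is [L]⁻³ = [E]³/(ℏc)³.
1 GeV³ → 1/(ℏc)³ × (1 GeV in J)³ = 1.31 × 10^47 m⁻³.
Convert the energy scale: 690 TeV³ = 6.90 × 10^11 GeV³.
Result: 6.90 × 10^11 × 1.31 × 10^47 = 9.04 × 10^58 m⁻³.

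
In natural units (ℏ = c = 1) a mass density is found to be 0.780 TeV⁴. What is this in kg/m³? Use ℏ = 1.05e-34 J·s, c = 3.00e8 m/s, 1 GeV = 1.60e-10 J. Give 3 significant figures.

1.82e32 kg/m³

Mass density is [E]/(c²[L]³) = [E]⁴/(ℏ³c⁵).
1 GeV⁴ → 1/(ℏ³c⁵) × (1 GeV in J)⁴ = 2.33e20 kg/m³.
Convert the energy scale: 0.780 TeV⁴ = 7.80e11 GeV⁴.
Result: 7.80e11 × 2.33e20 = 1.82e32 kg/m³.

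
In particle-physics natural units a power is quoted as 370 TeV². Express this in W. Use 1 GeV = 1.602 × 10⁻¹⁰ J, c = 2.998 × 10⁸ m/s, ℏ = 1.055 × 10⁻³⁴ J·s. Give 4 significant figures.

Power is [E]/[T] = [E]²/ℏ.
1 GeV² → 1/ℏ × (1 GeV in J)² = 2.433 × 10¹⁴ W.
Convert the energy scale: 370 TeV² = 3.70 × 10⁸ GeV².
Result: 3.70 × 10⁸ × 2.433 × 10¹⁴ = 9.001 × 10²² W.

9.001 × 10²² W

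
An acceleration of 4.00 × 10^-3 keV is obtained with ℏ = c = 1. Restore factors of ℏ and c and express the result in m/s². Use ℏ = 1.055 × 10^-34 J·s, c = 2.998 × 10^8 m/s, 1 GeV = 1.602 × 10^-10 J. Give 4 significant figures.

Acceleration is [L]/[T]² = c·[E]/ℏ.
1 GeV → c/ℏ × (1 GeV in J) = 4.552 × 10^32 m/s².
Convert the energy scale: 4.00 × 10^-3 keV = 4.00 × 10^-9 GeV.
Result: 4.00 × 10^-9 × 4.552 × 10^32 = 1.821 × 10^24 m/s².

1.821 × 10^24 m/s²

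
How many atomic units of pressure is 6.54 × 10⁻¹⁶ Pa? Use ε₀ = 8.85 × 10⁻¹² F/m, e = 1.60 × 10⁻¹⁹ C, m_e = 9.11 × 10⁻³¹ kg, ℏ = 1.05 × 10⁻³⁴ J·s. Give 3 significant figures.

atomic unit of pressure: P_au = E_h/a₀³ = m_e⁴e¹⁰/((4πε₀)⁵ℏ⁸) = 3.01 × 10¹³ Pa.
6.54 × 10⁻¹⁶ / 3.01 × 10¹³ = 2.17 × 10⁻²⁹

2.17 × 10⁻²⁹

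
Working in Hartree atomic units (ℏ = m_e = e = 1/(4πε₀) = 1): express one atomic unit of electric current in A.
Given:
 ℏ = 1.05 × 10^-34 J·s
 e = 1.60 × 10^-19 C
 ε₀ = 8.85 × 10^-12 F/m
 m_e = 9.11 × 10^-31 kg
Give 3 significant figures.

The unique combination of the constants set to 1 with dimensions of current is I_au = e E_h/ℏ = m_e e⁵/((4πε₀)²ℏ³).
E_h = 4.38 × 10^-18 J
e·E_h/ℏ = 6.67 × 10^-3 A

6.67 × 10^-3 A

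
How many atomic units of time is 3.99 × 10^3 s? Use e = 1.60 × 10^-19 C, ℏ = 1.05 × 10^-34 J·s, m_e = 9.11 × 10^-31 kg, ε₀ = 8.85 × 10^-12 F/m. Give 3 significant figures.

atomic unit of time: τ_au = (4πε₀)²ℏ³/(m_e e⁴) = 2.40 × 10^-17 s.
3.99 × 10^3 / 2.40 × 10^-17 = 1.66 × 10^20

1.66 × 10^20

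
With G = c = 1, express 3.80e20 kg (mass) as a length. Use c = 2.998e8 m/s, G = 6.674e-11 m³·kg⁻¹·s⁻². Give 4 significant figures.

2.822e-7 m

In G = c = 1 units mass has dimensions of length; the conversion factor is G/c².
3.80e20 kg × (G/c²) = 2.822e-7 m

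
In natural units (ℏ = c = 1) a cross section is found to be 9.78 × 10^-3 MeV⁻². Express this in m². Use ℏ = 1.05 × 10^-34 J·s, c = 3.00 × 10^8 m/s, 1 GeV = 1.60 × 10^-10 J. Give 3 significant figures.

Area is [L]² = [E]⁻²·(ℏc)²; restore (ℏc)².
1 GeV⁻² → (ℏc)² × (1 GeV in J)⁻² = 3.88 × 10^-32 m².
Convert the energy scale: 9.78 × 10^-3 MeV⁻² = 9.78 × 10^3 GeV⁻².
Result: 9.78 × 10^3 × 3.88 × 10^-32 = 3.79 × 10^-28 m².

3.79 × 10^-28 m²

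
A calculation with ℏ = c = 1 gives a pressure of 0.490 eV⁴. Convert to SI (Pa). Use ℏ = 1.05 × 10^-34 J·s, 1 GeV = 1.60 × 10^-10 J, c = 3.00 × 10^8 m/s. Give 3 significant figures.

Pressure is [E]/[L]³ = [E]⁴/(ℏc)³.
1 GeV⁴ → 1/(ℏc)³ × (1 GeV in J)⁴ = 2.10 × 10^37 Pa.
Convert the energy scale: 0.490 eV⁴ = 4.90 × 10^-37 GeV⁴.
Result: 4.90 × 10^-37 × 2.10 × 10^37 = 10.3 Pa.

10.3 Pa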